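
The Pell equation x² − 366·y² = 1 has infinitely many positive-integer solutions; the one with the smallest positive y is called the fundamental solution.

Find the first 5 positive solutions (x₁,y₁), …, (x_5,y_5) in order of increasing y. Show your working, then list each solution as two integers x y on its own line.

d=366: √d = [19; 7,1,1,1,2,12,2,1,1,1,7,38] (ℓ=12, even), read p_11/q_11
a_0=19:  p_0=19·1+0=19,  q_0=19·0+1=1
…
a_5=2:  p_5=2·440+287=1167,  q_5=2·23+15=61
…
a_8=1:  p_8=1·30055+14444=44499,  q_8=1·1571+755=2326
a_9=1:  p_9=1·44499+30055=74554,  q_9=1·2326+1571=3897
a_10=1:  p_10=1·74554+44499=119053,  q_10=1·3897+2326=6223
a_11=7:  p_11=7·119053+74554=907925,  q_11=7·6223+3897=47458
fundamental: x₁=907925, y₁=47458  (since 824327805625 − 366·2252261764 = 1)
(907925+47458√366)^2 = 1648655611249 + 86176609300√366
(907925+47458√366)^3 = 2993711291685588725 + 156483795997357542√366
(907925+47458√366)^4 = 5436130649005627630680001 + 284151100961715516031400√366
(907925+47458√366)^5 = 9871197838993875221878594227125 + 515975776681174635989620332458√366

907925 47458
1648655611249 86176609300
2993711291685588725 156483795997357542
5436130649005627630680001 284151100961715516031400
9871197838993875221878594227125 515975776681174635989620332458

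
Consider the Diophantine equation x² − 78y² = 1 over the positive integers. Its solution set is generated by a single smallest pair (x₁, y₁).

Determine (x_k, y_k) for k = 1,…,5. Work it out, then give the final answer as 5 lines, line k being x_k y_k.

[8; 1,4,1,16] for √78; ℓ=4 ⇒ convergent index 3
k=0  a_k=8  p_k/q_k = 8/1
k=1  a_k=1  p_k/q_k = 9/1
k=2  a_k=4  p_k/q_k = 44/5
k=3  a_k=1  p_k/q_k = 53/6
fundamental: x₁=53, y₁=6  (since 2809 − 78·36 = 1)
(x_2, y_2) = (53·53 + 78·6·6, 53·6 + 6·53) = (5617, 636)
(x_3, y_3) = (53·5617 + 78·6·636, 53·636 + 6·5617) = (595349, 67410)
(x_4, y_4) = (53·595349 + 78·6·67410, 53·67410 + 6·595349) = (63101377, 7144824)
(x_5, y_5) = (53·63101377 + 78·6·7144824, 53·7144824 + 6·63101377) = (6688150613, 757283934)

53 6
5617 636
595349 67410
63101377 7144824
6688150613 757283934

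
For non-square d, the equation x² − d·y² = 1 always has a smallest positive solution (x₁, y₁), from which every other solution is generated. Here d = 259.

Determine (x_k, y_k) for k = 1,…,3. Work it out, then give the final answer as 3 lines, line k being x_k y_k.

√259 = [16; 10,1,2,3,4,3,2,1,10,32, …], period ℓ=10 (even) → k=9
step 0: (16, 1)  from 16·(1,0) + (0,1)
step 1: (161, 10)  from 10·(16,1) + (1,0)
…
step 3: (515, 32)  from 2·(177,11) + (161,10)
step 4: (1722, 107)  from 3·(515,32) + (177,11)
step 5: (7403, 460)  from 4·(1722,107) + (515,32)
step 6: (23931, 1487)  from 3·(7403,460) + (1722,107)
…
step 8: (79196, 4921)  from 1·(55265,3434) + (23931,1487)
step 9: (847225, 52644)  from 10·(79196,4921) + (55265,3434)
(x₁, y₁) = (847225, 52644);  847225² − 259·52644² = 1 ✓
k=2:  x_2 = 847225·847225+259·52644·52644 = 1435580401249,  y_2 = 847225·52644+52644·847225 = 89202625800
k=3:  x_3 = 847225·1435580401249+259·52644·89202625800 = 2432519210895520825,  y_3 = 847225·89202625800+52644·1435580401249 = 151149389286757356

847225 52644
1435580401249 89202625800
2432519210895520825 151149389286757356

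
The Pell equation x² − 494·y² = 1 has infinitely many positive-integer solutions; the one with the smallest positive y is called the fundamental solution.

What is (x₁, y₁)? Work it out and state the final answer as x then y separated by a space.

73035 3286

d=494: √d = [22; 4,2,2,1,2,1,2,2,4,44] (ℓ=10, even), read p_9/q_9
i=0: a=22 ⇒ p=22, q=1
…
i=4: a=1 ⇒ p=689, q=31
…
i=6: a=1 ⇒ p=2556, q=115
i=7: a=2 ⇒ p=6979, q=314
i=8: a=2 ⇒ p=16514, q=743
i=9: a=4 ⇒ p=73035, q=3286
fundamental: x₁=73035, y₁=3286  (since 5334111225 − 494·10797796 = 1)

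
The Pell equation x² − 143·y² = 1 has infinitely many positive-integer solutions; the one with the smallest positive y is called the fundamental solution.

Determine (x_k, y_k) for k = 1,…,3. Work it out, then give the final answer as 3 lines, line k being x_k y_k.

12 1
287 24
6876 575

√143 → a₀=11, period (1,22); ℓ=2 even so k=1
i=0: a=11 ⇒ p=11, q=1
i=1: a=1 ⇒ p=12, q=1
→ (12, 1).  Check: 12²=144, 143·1²=143, difference 1.
(12+1√143)^2 = 287 + 24√143
(12+1√143)^3 = 6876 + 575√143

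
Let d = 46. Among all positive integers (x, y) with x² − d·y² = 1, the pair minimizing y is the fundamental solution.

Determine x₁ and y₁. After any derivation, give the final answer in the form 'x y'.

24335 3588

√46 → a₀=6, period (1,3,1,1,2,6,2,1,1,3,1,12); ℓ=12 even so k=11
a_0=6:  p_0=6·1+0=6,  q_0=6·0+1=1
a_1=1:  p_1=1·6+1=7,  q_1=1·1+0=1
a_2=3:  p_2=3·7+6=27,  q_2=3·1+1=4
a_3=1:  p_3=1·27+7=34,  q_3=1·4+1=5
a_4=1:  p_4=1·34+27=61,  q_4=1·5+4=9
a_5=2:  p_5=2·61+34=156,  q_5=2·9+5=23
…
a_7=2:  p_7=2·997+156=2150,  q_7=2·147+23=317
a_8=1:  p_8=1·2150+997=3147,  q_8=1·317+147=464
a_9=1:  p_9=1·3147+2150=5297,  q_9=1·464+317=781
a_10=3:  p_10=3·5297+3147=19038,  q_10=3·781+464=2807
a_11=1:  p_11=1·19038+5297=24335,  q_11=1·2807+781=3588
→ (24335, 3588).  Check: 24335²=592192225, 46·3588²=592192224, difference 1.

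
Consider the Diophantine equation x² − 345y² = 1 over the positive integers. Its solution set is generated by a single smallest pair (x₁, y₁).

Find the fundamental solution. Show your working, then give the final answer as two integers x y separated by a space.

√345 = [18; 1,1,2,1,6,1,2,1,1,36, …], period ℓ=10 (even) → k=9
i=0: a=18 ⇒ p=18, q=1
i=1: a=1 ⇒ p=19, q=1
i=2: a=1 ⇒ p=37, q=2
…
i=4: a=1 ⇒ p=130, q=7
…
i=7: a=2 ⇒ p=2879, q=155
i=8: a=1 ⇒ p=3882, q=209
i=9: a=1 ⇒ p=6761, q=364
fundamental: x₁=6761, y₁=364  (since 45711121 − 345·132496 = 1)

6761 364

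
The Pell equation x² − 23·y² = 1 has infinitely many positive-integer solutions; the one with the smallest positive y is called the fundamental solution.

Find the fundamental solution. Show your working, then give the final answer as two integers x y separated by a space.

[4; 1,3,1,8] for √23; ℓ=4 ⇒ convergent index 3
i=0: a=4 ⇒ p=4, q=1
…
i=2: a=3 ⇒ p=19, q=4
i=3: a=1 ⇒ p=24, q=5
→ (24, 5).  Check: 24²=576, 23·5²=575, difference 1.

24 5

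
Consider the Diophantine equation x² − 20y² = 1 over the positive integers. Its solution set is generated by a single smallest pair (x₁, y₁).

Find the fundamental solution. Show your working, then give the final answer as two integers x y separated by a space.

9 2

[4; 2,8] for √20; ℓ=2 ⇒ convergent index 1
k=0  a_k=4  p_k/q_k = 4/1
k=1  a_k=2  p_k/q_k = 9/2
(x₁, y₁) = (9, 2);  9² − 20·2² = 1 ✓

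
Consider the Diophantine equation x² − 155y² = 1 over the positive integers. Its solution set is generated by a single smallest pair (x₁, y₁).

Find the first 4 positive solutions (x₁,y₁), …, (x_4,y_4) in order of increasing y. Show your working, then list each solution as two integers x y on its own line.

d=155: √d = [12; 2,4,2,24] (ℓ=4, even), read p_3/q_3
i=0: a=12 ⇒ p=12, q=1
…
i=2: a=4 ⇒ p=112, q=9
i=3: a=2 ⇒ p=249, q=20
fundamental: x₁=249, y₁=20  (since 62001 − 155·400 = 1)
n=2: (249,20)∘(249,20) = (249·249+155·20·20, 249·20+20·249) = (124001,9960)
n=3: (124001,9960)∘(249,20) = (249·124001+155·20·9960, 249·9960+20·124001) = (61752249,4960060)
n=4: (61752249,4960060)∘(249,20) = (249·61752249+155·20·4960060, 249·4960060+20·61752249) = (30752496001,2470099920)

249 20
124001 9960
61752249 4960060
30752496001 2470099920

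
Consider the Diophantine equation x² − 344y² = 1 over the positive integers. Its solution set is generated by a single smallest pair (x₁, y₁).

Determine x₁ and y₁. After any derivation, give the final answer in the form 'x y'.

√344 = [18; 1,1,4,1,3,1,4,1,1,36, …], period ℓ=10 (even) → k=9
step 0: (18, 1)  from 18·(1,0) + (0,1)
…
step 2: (37, 2)  from 1·(19,1) + (18,1)
…
step 4: (204, 11)  from 1·(167,9) + (37,2)
…
step 6: (983, 53)  from 1·(779,42) + (204,11)
step 7: (4711, 254)  from 4·(983,53) + (779,42)
step 8: (5694, 307)  from 1·(4711,254) + (983,53)
step 9: (10405, 561)  from 1·(5694,307) + (4711,254)
→ (10405, 561).  Check: 10405²=108264025, 344·561²=108264024, difference 1.

10405 561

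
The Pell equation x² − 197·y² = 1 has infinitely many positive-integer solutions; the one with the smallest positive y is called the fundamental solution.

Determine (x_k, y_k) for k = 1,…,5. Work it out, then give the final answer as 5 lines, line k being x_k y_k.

393 28
308897 22008
242792649 17298260
190834713217 13596410352
149995841795913 10686761238412

d=197: √d = [14; 28] (ℓ=1, odd), read p_1/q_1
i=0: a=14 ⇒ p=14, q=1
i=1: a=28 ⇒ p=393, q=28
fundamental: x₁=393, y₁=28  (since 154449 − 197·784 = 1)
(x_2, y_2) = (393·393 + 197·28·28, 393·28 + 28·393) = (308897, 22008)
(x_3, y_3) = (393·308897 + 197·28·22008, 393·22008 + 28·308897) = (242792649, 17298260)
(x_4, y_4) = (393·242792649 + 197·28·17298260, 393·17298260 + 28·242792649) = (190834713217, 13596410352)
(x_5, y_5) = (393·190834713217 + 197·28·13596410352, 393·13596410352 + 28·190834713217) = (149995841795913, 10686761238412)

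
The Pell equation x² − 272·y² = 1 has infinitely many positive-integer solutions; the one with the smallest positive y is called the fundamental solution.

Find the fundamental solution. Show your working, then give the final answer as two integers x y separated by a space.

33 2

d=272: √d = [16; 2,32] (ℓ=2, even), read p_1/q_1
k=0  a_k=16  p_k/q_k = 16/1
k=1  a_k=2  p_k/q_k = 33/2
fundamental: x₁=33, y₁=2  (since 1089 − 272·4 = 1)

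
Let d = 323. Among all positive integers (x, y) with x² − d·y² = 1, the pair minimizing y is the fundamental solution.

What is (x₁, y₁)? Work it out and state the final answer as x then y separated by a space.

18 1

d=323: √d = [17; 1,34] (ℓ=2, even), read p_1/q_1
i=0: a=17 ⇒ p=17, q=1
i=1: a=1 ⇒ p=18, q=1
→ (18, 1).  Check: 18²=324, 323·1²=323, difference 1.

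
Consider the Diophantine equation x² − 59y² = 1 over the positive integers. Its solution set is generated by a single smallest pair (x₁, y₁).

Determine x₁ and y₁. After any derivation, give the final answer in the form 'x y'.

530 69

d=59: √d = [7; 1,2,7,2,1,14] (ℓ=6, even), read p_5/q_5
step 0: (7, 1)  from 7·(1,0) + (0,1)
…
step 2: (23, 3)  from 2·(8,1) + (7,1)
step 3: (169, 22)  from 7·(23,3) + (8,1)
step 4: (361, 47)  from 2·(169,22) + (23,3)
step 5: (530, 69)  from 1·(361,47) + (169,22)
fundamental: x₁=530, y₁=69  (since 280900 − 59·4761 = 1)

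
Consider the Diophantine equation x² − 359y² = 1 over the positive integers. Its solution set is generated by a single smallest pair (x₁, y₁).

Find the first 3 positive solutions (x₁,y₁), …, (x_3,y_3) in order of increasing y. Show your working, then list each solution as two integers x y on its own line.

360 19
259199 13680
186622920 9849581

d=359: √d = [18; 1,17,1,36] (ℓ=4, even), read p_3/q_3
step 0: (18, 1)  from 18·(1,0) + (0,1)
…
step 2: (341, 18)  from 17·(19,1) + (18,1)
step 3: (360, 19)  from 1·(341,18) + (19,1)
→ (360, 19).  Check: 360²=129600, 359·19²=129599, difference 1.
k=2:  x_2 = 360·360+359·19·19 = 259199,  y_2 = 360·19+19·360 = 13680
k=3:  x_3 = 360·259199+359·19·13680 = 186622920,  y_3 = 360·13680+19·259199 = 9849581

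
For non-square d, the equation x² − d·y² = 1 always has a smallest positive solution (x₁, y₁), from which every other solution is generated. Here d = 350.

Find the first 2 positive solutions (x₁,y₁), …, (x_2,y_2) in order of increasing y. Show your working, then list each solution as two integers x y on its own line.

√350 → a₀=18, period (1,2,2,2,1,36); ℓ=6 even so k=5
a_0=18:  p_0=18·1+0=18,  q_0=18·0+1=1
a_1=1:  p_1=1·18+1=19,  q_1=1·1+0=1
a_2=2:  p_2=2·19+18=56,  q_2=2·1+1=3
a_3=2:  p_3=2·56+19=131,  q_3=2·3+1=7
a_4=2:  p_4=2·131+56=318,  q_4=2·7+3=17
a_5=1:  p_5=1·318+131=449,  q_5=1·17+7=24
fundamental: x₁=449, y₁=24  (since 201601 − 350·576 = 1)
(x_2, y_2) = (449·449 + 350·24·24, 449·24 + 24·449) = (403201, 21552)

449 24
403201 21552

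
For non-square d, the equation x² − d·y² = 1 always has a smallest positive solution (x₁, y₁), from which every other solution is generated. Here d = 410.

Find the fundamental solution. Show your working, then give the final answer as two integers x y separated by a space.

√410 → a₀=20, period (4,40); ℓ=2 even so k=1
step 0: (20, 1)  from 20·(1,0) + (0,1)
step 1: (81, 4)  from 4·(20,1) + (1,0)
(x₁, y₁) = (81, 4);  81² − 410·4² = 1 ✓

81 4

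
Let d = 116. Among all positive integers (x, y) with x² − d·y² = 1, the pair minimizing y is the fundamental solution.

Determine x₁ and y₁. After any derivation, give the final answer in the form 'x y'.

d=116: √d = [10; 1,3,2,1,4,1,2,3,1,20] (ℓ=10, even), read p_9/q_9
k=0  a_k=10  p_k/q_k = 10/1
…
k=3  a_k=2  p_k/q_k = 97/9
…
k=6  a_k=1  p_k/q_k = 797/74
k=7  a_k=2  p_k/q_k = 2251/209
k=8  a_k=3  p_k/q_k = 7550/701
k=9  a_k=1  p_k/q_k = 9801/910
(x₁, y₁) = (9801, 910);  9801² − 116·910² = 1 ✓

9801 910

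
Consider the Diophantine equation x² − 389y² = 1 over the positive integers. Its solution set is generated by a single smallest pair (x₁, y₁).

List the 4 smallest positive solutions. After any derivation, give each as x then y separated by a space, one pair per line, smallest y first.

d=389: √d = [19; 1,2,1,1,1,1,2,1,38] (ℓ=9, odd), read p_17/q_17
k=0  a_k=19  p_k/q_k = 19/1
k=1  a_k=1  p_k/q_k = 20/1
k=2  a_k=2  p_k/q_k = 59/3
k=3  a_k=1  p_k/q_k = 79/4
k=4  a_k=1  p_k/q_k = 138/7
k=5  a_k=1  p_k/q_k = 217/11
…
k=7  a_k=2  p_k/q_k = 927/47
…
k=10  a_k=1  p_k/q_k = 50925/2582
…
k=14  a_k=1  p_k/q_k = 556329/28207
k=15  a_k=1  p_k/q_k = 910240/46151
k=16  a_k=2  p_k/q_k = 2376809/120509
k=17  a_k=1  p_k/q_k = 3287049/166660
fundamental: x₁=3287049, y₁=166660  (since 10804691128401 − 389·27775555600 = 1)
(x_2, y_2) = (3287049·3287049 + 389·166660·166660, 3287049·166660 + 166660·3287049) = (21609382256801, 1095639172680)
(x_3, y_3) = (3287049·21609382256801 + 389·166660·1095639172680, 3287049·1095639172680 + 166660·21609382256801) = (142062196675667653449, 7202839293837075980)
(x_4, y_4) = (3287049·142062196675667653449 + 389·166660·7202839293837075980, 3287049·7202839293837075980 + 166660·142062196675667653449) = (933930803041091759821507201, 47352171395934637886793360)

3287049 166660
21609382256801 1095639172680
142062196675667653449 7202839293837075980
933930803041091759821507201 47352171395934637886793360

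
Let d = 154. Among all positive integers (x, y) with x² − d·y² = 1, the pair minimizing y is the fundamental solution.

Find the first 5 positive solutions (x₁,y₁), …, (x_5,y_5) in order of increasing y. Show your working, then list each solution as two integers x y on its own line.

√154 = [12; 2,2,3,1,2,1,3,2,2,24, …], period ℓ=10 (even) → k=9
i=0: a=12 ⇒ p=12, q=1
i=1: a=2 ⇒ p=25, q=2
i=2: a=2 ⇒ p=62, q=5
i=3: a=3 ⇒ p=211, q=17
i=4: a=1 ⇒ p=273, q=22
i=5: a=2 ⇒ p=757, q=61
i=6: a=1 ⇒ p=1030, q=83
i=7: a=3 ⇒ p=3847, q=310
i=8: a=2 ⇒ p=8724, q=703
i=9: a=2 ⇒ p=21295, q=1716
(x₁, y₁) = (21295, 1716);  21295² − 154·1716² = 1 ✓
k=2:  x_2 = 21295·21295+154·1716·1716 = 906954049,  y_2 = 21295·1716+1716·21295 = 73084440
k=3:  x_3 = 21295·906954049+154·1716·73084440 = 38627172925615,  y_3 = 21295·73084440+1716·906954049 = 3112666297884
k=4:  x_4 = 21295·38627172925615+154·1716·3112666297884 = 1645131293994988801,  y_4 = 21295·3112666297884+1716·38627172925615 = 132568457553795120
k=5:  x_5 = 21295·1645131293994988801+154·1716·132568457553795120 = 70066141772619400108975,  y_5 = 21295·132568457553795120+1716·1645131293994988801 = 5646090604103467862916

21295 1716
906954049 73084440
38627172925615 3112666297884
1645131293994988801 132568457553795120
70066141772619400108975 5646090604103467862916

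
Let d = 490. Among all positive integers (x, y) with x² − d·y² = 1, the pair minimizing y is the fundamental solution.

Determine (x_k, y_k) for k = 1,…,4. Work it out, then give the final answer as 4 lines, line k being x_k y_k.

1039681 46968
2161873163521 97663474416
4495316905044313921 203077717488555624
9347391150304592810234881 422272088792340335957472

[22; 7,2,1,4,4,4,1,2,7,44] for √490; ℓ=10 ⇒ convergent index 9
step 0: (22, 1)  from 22·(1,0) + (0,1)
…
step 4: (2280, 103)  from 4·(487,22) + (332,15)
step 5: (9607, 434)  from 4·(2280,103) + (487,22)
…
step 7: (50315, 2273)  from 1·(40708,1839) + (9607,434)
step 8: (141338, 6385)  from 2·(50315,2273) + (40708,1839)
step 9: (1039681, 46968)  from 7·(141338,6385) + (50315,2273)
fundamental: x₁=1039681, y₁=46968  (since 1080936581761 − 490·2205993024 = 1)
(1039681+46968√490)^2 = 2161873163521 + 97663474416√490
(1039681+46968√490)^3 = 4495316905044313921 + 203077717488555624√490
(1039681+46968√490)^4 = 9347391150304592810234881 + 422272088792340335957472√490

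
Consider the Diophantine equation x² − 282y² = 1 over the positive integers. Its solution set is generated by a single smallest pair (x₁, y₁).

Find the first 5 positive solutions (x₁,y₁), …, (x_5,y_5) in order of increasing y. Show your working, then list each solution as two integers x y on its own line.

√282 → a₀=16, period (1,3,1,4,1,3,1,32); ℓ=8 even so k=7
step 0: (16, 1)  from 16·(1,0) + (0,1)
step 1: (17, 1)  from 1·(16,1) + (1,0)
step 2: (67, 4)  from 3·(17,1) + (16,1)
step 3: (84, 5)  from 1·(67,4) + (17,1)
step 4: (403, 24)  from 4·(84,5) + (67,4)
…
step 6: (1864, 111)  from 3·(487,29) + (403,24)
step 7: (2351, 140)  from 1·(1864,111) + (487,29)
fundamental: x₁=2351, y₁=140  (since 5527201 − 282·19600 = 1)
(2351+140√282)^2 = 11054401 + 658280√282
(2351+140√282)^3 = 51977791151 + 3095232420√282
(2351+140√282)^4 = 244399562937601 + 14553782180560√282
(2351+140√282)^5 = 1149166692954808751 + 68431880717760700√282

2351 140
11054401 658280
51977791151 3095232420
244399562937601 14553782180560
1149166692954808751 68431880717760700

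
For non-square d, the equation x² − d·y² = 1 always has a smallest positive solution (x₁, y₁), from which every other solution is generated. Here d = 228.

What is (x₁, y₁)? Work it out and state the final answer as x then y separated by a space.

√228 = [15; 10,30, …], period ℓ=2 (even) → k=1
a_0=15:  p_0=15·1+0=15,  q_0=15·0+1=1
a_1=10:  p_1=10·15+1=151,  q_1=10·1+0=10
fundamental: x₁=151, y₁=10  (since 22801 − 228·100 = 1)

151 10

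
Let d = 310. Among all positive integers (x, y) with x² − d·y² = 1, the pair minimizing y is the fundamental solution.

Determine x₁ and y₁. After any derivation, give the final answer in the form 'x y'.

√310 = [17; 1,1,1,1,5,…,1,1,34, …], period ℓ=16 (even) → k=15
a_0=17:  p_0=17·1+0=17,  q_0=17·0+1=1
a_1=1:  p_1=1·17+1=18,  q_1=1·1+0=1
a_2=1:  p_2=1·18+17=35,  q_2=1·1+1=2
a_3=1:  p_3=1·35+18=53,  q_3=1·2+1=3
a_4=1:  p_4=1·53+35=88,  q_4=1·3+2=5
…
a_6=3:  p_6=3·493+88=1567,  q_6=3·28+5=89
…
a_8=2:  p_8=2·2060+1567=5687,  q_8=2·117+89=323
a_9=1:  p_9=1·5687+2060=7747,  q_9=1·323+117=440
a_10=3:  p_10=3·7747+5687=28928,  q_10=3·440+323=1643
…
a_12=1:  p_12=1·152387+28928=181315,  q_12=1·8655+1643=10298
a_13=1:  p_13=1·181315+152387=333702,  q_13=1·10298+8655=18953
a_14=1:  p_14=1·333702+181315=515017,  q_14=1·18953+10298=29251
a_15=1:  p_15=1·515017+333702=848719,  q_15=1·29251+18953=48204
(x₁, y₁) = (848719, 48204);  848719² − 310·48204² = 1 ✓

848719 48204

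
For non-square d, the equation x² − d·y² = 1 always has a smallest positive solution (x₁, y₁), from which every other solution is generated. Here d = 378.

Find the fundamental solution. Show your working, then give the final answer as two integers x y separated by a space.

√378 → a₀=19, period (2,3,1,4,1,3,2,38); ℓ=8 even so k=7
i=0: a=19 ⇒ p=19, q=1
…
i=2: a=3 ⇒ p=136, q=7
…
i=6: a=3 ⇒ p=3869, q=199
i=7: a=2 ⇒ p=8749, q=450
fundamental: x₁=8749, y₁=450  (since 76545001 − 378·202500 = 1)

8749 450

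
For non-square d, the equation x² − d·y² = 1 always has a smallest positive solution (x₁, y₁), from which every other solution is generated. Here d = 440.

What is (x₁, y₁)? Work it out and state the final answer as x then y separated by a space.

d=440: √d = [20; 1,40] (ℓ=2, even), read p_1/q_1
i=0: a=20 ⇒ p=20, q=1
i=1: a=1 ⇒ p=21, q=1
(x₁, y₁) = (21, 1);  21² − 440·1² = 1 ✓

21 1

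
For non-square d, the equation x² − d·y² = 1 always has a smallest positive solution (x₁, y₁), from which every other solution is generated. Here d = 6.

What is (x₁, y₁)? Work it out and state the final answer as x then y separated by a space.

√6 = [2; 2,4, …], period ℓ=2 (even) → k=1
k=0  a_k=2  p_k/q_k = 2/1
k=1  a_k=2  p_k/q_k = 5/2
→ (5, 2).  Check: 5²=25, 6·2²=24, difference 1.

5 2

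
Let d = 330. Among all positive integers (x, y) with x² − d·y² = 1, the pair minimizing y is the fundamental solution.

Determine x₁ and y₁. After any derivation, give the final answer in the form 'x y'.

109 6

d=330: √d = [18; 6,36] (ℓ=2, even), read p_1/q_1
k=0  a_k=18  p_k/q_k = 18/1
k=1  a_k=6  p_k/q_k = 109/6
(x₁, y₁) = (109, 6);  109² − 330·6² = 1 ✓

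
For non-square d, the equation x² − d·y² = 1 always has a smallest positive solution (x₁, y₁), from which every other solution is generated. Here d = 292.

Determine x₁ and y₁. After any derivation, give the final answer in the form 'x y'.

2281249 133500

[17; 11,2,1,3,8,3,1,2,11,34] for √292; ℓ=10 ⇒ convergent index 9
i=0: a=17 ⇒ p=17, q=1
i=1: a=11 ⇒ p=188, q=11
…
i=3: a=1 ⇒ p=581, q=34
…
i=5: a=8 ⇒ p=17669, q=1034
…
i=8: a=2 ⇒ p=200767, q=11749
i=9: a=11 ⇒ p=2281249, q=133500
→ (2281249, 133500).  Check: 2281249²=5204097000001, 292·133500²=5204097000000, difference 1.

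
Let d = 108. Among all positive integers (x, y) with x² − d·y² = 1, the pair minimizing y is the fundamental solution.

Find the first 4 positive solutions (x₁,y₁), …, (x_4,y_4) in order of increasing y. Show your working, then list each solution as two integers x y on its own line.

d=108: √d = [10; 2,1,1,4,1,1,2,20] (ℓ=8, even), read p_7/q_7
i=0: a=10 ⇒ p=10, q=1
i=1: a=2 ⇒ p=21, q=2
i=2: a=1 ⇒ p=31, q=3
…
i=5: a=1 ⇒ p=291, q=28
i=6: a=1 ⇒ p=530, q=51
i=7: a=2 ⇒ p=1351, q=130
fundamental: x₁=1351, y₁=130  (since 1825201 − 108·16900 = 1)
n=2: (1351,130)∘(1351,130) = (1351·1351+108·130·130, 1351·130+130·1351) = (3650401,351260)
n=3: (3650401,351260)∘(1351,130) = (1351·3650401+108·130·351260, 1351·351260+130·3650401) = (9863382151,949104390)
n=4: (9863382151,949104390)∘(1351,130) = (1351·9863382151+108·130·949104390, 1351·949104390+130·9863382151) = (26650854921601,2564479710520)

1351 130
3650401 351260
9863382151 949104390
26650854921601 2564479710520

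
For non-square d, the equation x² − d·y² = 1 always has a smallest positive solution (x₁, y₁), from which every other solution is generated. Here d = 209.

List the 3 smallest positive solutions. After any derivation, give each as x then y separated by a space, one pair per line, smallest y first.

√209 → a₀=14, period (2,5,3,2,3,5,2,28); ℓ=8 even so k=7
a_0=14:  p_0=14·1+0=14,  q_0=14·0+1=1
a_1=2:  p_1=2·14+1=29,  q_1=2·1+0=2
a_2=5:  p_2=5·29+14=159,  q_2=5·2+1=11
…
a_4=2:  p_4=2·506+159=1171,  q_4=2·35+11=81
a_5=3:  p_5=3·1171+506=4019,  q_5=3·81+35=278
a_6=5:  p_6=5·4019+1171=21266,  q_6=5·278+81=1471
a_7=2:  p_7=2·21266+4019=46551,  q_7=2·1471+278=3220
(x₁, y₁) = (46551, 3220);  46551² − 209·3220² = 1 ✓
k=2:  x_2 = 46551·46551+209·3220·3220 = 4333991201,  y_2 = 46551·3220+3220·46551 = 299788440
k=3:  x_3 = 46551·4333991201+209·3220·299788440 = 403503248748951,  y_3 = 46551·299788440+3220·4333991201 = 27910903337660

46551 3220
4333991201 299788440
403503248748951 27910903337660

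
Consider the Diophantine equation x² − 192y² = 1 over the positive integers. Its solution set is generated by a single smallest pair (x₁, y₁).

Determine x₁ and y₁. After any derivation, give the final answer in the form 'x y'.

97 7

[13; 1,5,1,26] for √192; ℓ=4 ⇒ convergent index 3
k=0  a_k=13  p_k/q_k = 13/1
k=1  a_k=1  p_k/q_k = 14/1
k=2  a_k=5  p_k/q_k = 83/6
k=3  a_k=1  p_k/q_k = 97/7
fundamental: x₁=97, y₁=7  (since 9409 − 192·49 = 1)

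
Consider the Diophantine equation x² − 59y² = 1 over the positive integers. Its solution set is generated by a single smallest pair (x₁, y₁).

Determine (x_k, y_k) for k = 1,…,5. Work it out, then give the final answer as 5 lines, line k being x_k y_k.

[7; 1,2,7,2,1,14] for √59; ℓ=6 ⇒ convergent index 5
k=0  a_k=7  p_k/q_k = 7/1
…
k=4  a_k=2  p_k/q_k = 361/47
k=5  a_k=1  p_k/q_k = 530/69
(x₁, y₁) = (530, 69);  530² − 59·69² = 1 ✓
n=2: (530,69)∘(530,69) = (530·530+59·69·69, 530·69+69·530) = (561799,73140)
n=3: (561799,73140)∘(530,69) = (530·561799+59·69·73140, 530·73140+69·561799) = (595506410,77528331)
n=4: (595506410,77528331)∘(530,69) = (530·595506410+59·69·77528331, 530·77528331+69·595506410) = (631236232801,82179957720)
n=5: (631236232801,82179957720)∘(530,69) = (530·631236232801+59·69·82179957720, 530·82179957720+69·631236232801) = (669109811262650,87110677654869)

530 69
561799 73140
595506410 77528331
631236232801 82179957720
669109811262650 87110677654869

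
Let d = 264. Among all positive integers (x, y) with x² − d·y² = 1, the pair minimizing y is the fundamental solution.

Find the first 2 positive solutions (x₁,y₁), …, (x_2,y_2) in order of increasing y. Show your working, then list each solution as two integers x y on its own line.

[16; 4,32] for √264; ℓ=2 ⇒ convergent index 1
i=0: a=16 ⇒ p=16, q=1
i=1: a=4 ⇒ p=65, q=4
fundamental: x₁=65, y₁=4  (since 4225 − 264·16 = 1)
k=2:  x_2 = 65·65+264·4·4 = 8449,  y_2 = 65·4+4·65 = 520

65 4
8449 520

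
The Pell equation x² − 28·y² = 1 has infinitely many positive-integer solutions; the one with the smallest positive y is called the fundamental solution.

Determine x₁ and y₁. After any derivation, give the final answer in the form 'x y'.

127 24

√28 → a₀=5, period (3,2,3,10); ℓ=4 even so k=3
a_0=5:  p_0=5·1+0=5,  q_0=5·0+1=1
a_1=3:  p_1=3·5+1=16,  q_1=3·1+0=3
a_2=2:  p_2=2·16+5=37,  q_2=2·3+1=7
a_3=3:  p_3=3·37+16=127,  q_3=3·7+3=24
→ (127, 24).  Check: 127²=16129, 28·24²=16128, difference 1.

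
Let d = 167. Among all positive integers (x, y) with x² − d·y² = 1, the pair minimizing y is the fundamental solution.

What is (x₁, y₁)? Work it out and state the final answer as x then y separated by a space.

168 13

√167 → a₀=12, period (1,11,1,24); ℓ=4 even so k=3
k=0  a_k=12  p_k/q_k = 12/1
k=1  a_k=1  p_k/q_k = 13/1
k=2  a_k=11  p_k/q_k = 155/12
k=3  a_k=1  p_k/q_k = 168/13
(x₁, y₁) = (168, 13);  168² − 167·13² = 1 ✓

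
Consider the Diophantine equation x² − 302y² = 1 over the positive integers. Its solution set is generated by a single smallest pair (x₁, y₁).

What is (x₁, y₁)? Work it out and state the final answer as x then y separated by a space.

4276623 246092

[17; 2,1,1,1,4,…,1,2,34] for √302; ℓ=16 ⇒ convergent index 15
k=0  a_k=17  p_k/q_k = 17/1
k=1  a_k=2  p_k/q_k = 35/2
k=2  a_k=1  p_k/q_k = 52/3
k=3  a_k=1  p_k/q_k = 87/5
…
k=5  a_k=4  p_k/q_k = 643/37
…
k=12  a_k=1  p_k/q_k = 574956/33085
k=13  a_k=1  p_k/q_k = 1042237/59974
k=14  a_k=1  p_k/q_k = 1617193/93059
k=15  a_k=2  p_k/q_k = 4276623/246092
→ (4276623, 246092).  Check: 4276623²=18289504284129, 302·246092²=18289504284128, difference 1.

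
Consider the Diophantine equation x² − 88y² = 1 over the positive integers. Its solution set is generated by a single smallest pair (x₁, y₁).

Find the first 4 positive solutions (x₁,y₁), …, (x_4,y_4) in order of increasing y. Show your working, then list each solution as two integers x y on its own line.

√88 → a₀=9, period (2,1,1,1,2,18); ℓ=6 even so k=5
i=0: a=9 ⇒ p=9, q=1
…
i=4: a=1 ⇒ p=75, q=8
i=5: a=2 ⇒ p=197, q=21
→ (197, 21).  Check: 197²=38809, 88·21²=38808, difference 1.
k=2:  x_2 = 197·197+88·21·21 = 77617,  y_2 = 197·21+21·197 = 8274
k=3:  x_3 = 197·77617+88·21·8274 = 30580901,  y_3 = 197·8274+21·77617 = 3259935
k=4:  x_4 = 197·30580901+88·21·3259935 = 12048797377,  y_4 = 197·3259935+21·30580901 = 1284406116

197 21
77617 8274
30580901 3259935
12048797377 1284406116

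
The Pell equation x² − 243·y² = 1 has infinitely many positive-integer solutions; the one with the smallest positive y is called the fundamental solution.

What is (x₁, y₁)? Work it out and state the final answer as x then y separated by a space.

70226 4505

√243 = [15; 1,1,2,3,15,3,2,1,1,30, …], period ℓ=10 (even) → k=9
i=0: a=15 ⇒ p=15, q=1
i=1: a=1 ⇒ p=16, q=1
i=2: a=1 ⇒ p=31, q=2
i=3: a=2 ⇒ p=78, q=5
…
i=6: a=3 ⇒ p=12424, q=797
i=7: a=2 ⇒ p=28901, q=1854
i=8: a=1 ⇒ p=41325, q=2651
i=9: a=1 ⇒ p=70226, q=4505
→ (70226, 4505).  Check: 70226²=4931691076, 243·4505²=4931691075, difference 1.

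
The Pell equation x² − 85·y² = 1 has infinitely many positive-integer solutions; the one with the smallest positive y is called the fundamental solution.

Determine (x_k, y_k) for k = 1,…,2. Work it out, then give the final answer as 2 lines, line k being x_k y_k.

285769 30996
163327842721 17715391848

√85 = [9; 4,1,1,4,18, …], period ℓ=5 (odd) → k=9
k=0  a_k=9  p_k/q_k = 9/1
…
k=4  a_k=4  p_k/q_k = 378/41
k=5  a_k=18  p_k/q_k = 6887/747
k=6  a_k=4  p_k/q_k = 27926/3029
…
k=8  a_k=1  p_k/q_k = 62739/6805
k=9  a_k=4  p_k/q_k = 285769/30996
fundamental: x₁=285769, y₁=30996  (since 81663921361 − 85·960752016 = 1)
k=2:  x_2 = 285769·285769+85·30996·30996 = 163327842721,  y_2 = 285769·30996+30996·285769 = 17715391848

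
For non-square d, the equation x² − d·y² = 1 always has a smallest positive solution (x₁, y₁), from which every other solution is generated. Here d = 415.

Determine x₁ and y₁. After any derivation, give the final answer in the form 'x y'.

√415 = [20; 2,1,2,4,6,…,1,2,40, …], period ℓ=16 (even) → k=15
k=0  a_k=20  p_k/q_k = 20/1
…
k=3  a_k=2  p_k/q_k = 163/8
…
k=5  a_k=6  p_k/q_k = 4441/218
k=6  a_k=1  p_k/q_k = 5154/253
k=7  a_k=1  p_k/q_k = 9595/471
…
k=9  a_k=1  p_k/q_k = 43534/2137
k=10  a_k=1  p_k/q_k = 77473/3803
k=11  a_k=6  p_k/q_k = 508372/24955
k=12  a_k=4  p_k/q_k = 2110961/103623
k=13  a_k=2  p_k/q_k = 4730294/232201
k=14  a_k=1  p_k/q_k = 6841255/335824
k=15  a_k=2  p_k/q_k = 18412804/903849
→ (18412804, 903849).  Check: 18412804²=339031351142416, 415·903849²=339031351142415, difference 1.

18412804 903849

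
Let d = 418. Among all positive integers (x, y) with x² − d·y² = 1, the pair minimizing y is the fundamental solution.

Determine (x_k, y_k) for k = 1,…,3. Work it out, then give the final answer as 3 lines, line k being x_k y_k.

d=418: √d = [20; 2,4,20,4,2,40] (ℓ=6, even), read p_5/q_5
step 0: (20, 1)  from 20·(1,0) + (0,1)
…
step 2: (184, 9)  from 4·(41,2) + (20,1)
step 3: (3721, 182)  from 20·(184,9) + (41,2)
step 4: (15068, 737)  from 4·(3721,182) + (184,9)
step 5: (33857, 1656)  from 2·(15068,737) + (3721,182)
→ (33857, 1656).  Check: 33857²=1146296449, 418·1656²=1146296448, difference 1.
n=2: (33857,1656)∘(33857,1656) = (33857·33857+418·1656·1656, 33857·1656+1656·33857) = (2292592897,112134384)
n=3: (2292592897,112134384)∘(33857,1656) = (33857·2292592897+418·1656·112134384, 33857·112134384+1656·2292592897) = (155240635393601,7593067676520)

33857 1656
2292592897 112134384
155240635393601 7593067676520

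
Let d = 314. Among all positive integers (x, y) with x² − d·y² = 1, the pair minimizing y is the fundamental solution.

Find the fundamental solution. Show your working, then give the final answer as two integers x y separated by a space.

392499 22150

√314 → a₀=17, period (1,2,1,1,2,1,34); ℓ=7 odd so k=13
i=0: a=17 ⇒ p=17, q=1
…
i=3: a=1 ⇒ p=71, q=4
i=4: a=1 ⇒ p=124, q=7
i=5: a=2 ⇒ p=319, q=18
i=6: a=1 ⇒ p=443, q=25
…
i=8: a=1 ⇒ p=15824, q=893
i=9: a=2 ⇒ p=47029, q=2654
i=10: a=1 ⇒ p=62853, q=3547
i=11: a=1 ⇒ p=109882, q=6201
i=12: a=2 ⇒ p=282617, q=15949
i=13: a=1 ⇒ p=392499, q=22150
fundamental: x₁=392499, y₁=22150  (since 154055465001 − 314·490622500 = 1)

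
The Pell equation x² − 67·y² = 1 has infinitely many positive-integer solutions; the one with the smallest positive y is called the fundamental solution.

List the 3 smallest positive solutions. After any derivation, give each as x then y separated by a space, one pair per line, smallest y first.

√67 = [8; 5,2,1,1,7,1,1,2,5,16, …], period ℓ=10 (even) → k=9
i=0: a=8 ⇒ p=8, q=1
…
i=3: a=1 ⇒ p=131, q=16
…
i=5: a=7 ⇒ p=1678, q=205
…
i=8: a=2 ⇒ p=9053, q=1106
i=9: a=5 ⇒ p=48842, q=5967
fundamental: x₁=48842, y₁=5967  (since 2385540964 − 67·35605089 = 1)
k=2:  x_2 = 48842·48842+67·5967·5967 = 4771081927,  y_2 = 48842·5967+5967·48842 = 582880428
k=3:  x_3 = 48842·4771081927+67·5967·582880428 = 466058366908226,  y_3 = 48842·582880428+5967·4771081927 = 56938091722785

48842 5967
4771081927 582880428
466058366908226 56938091722785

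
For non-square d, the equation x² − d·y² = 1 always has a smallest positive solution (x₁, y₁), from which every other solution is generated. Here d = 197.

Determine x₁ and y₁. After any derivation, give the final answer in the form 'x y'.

393 28

[14; 28] for √197; ℓ=1 ⇒ convergent index 1
k=0  a_k=14  p_k/q_k = 14/1
k=1  a_k=28  p_k/q_k = 393/28
fundamental: x₁=393, y₁=28  (since 154449 − 197·784 = 1)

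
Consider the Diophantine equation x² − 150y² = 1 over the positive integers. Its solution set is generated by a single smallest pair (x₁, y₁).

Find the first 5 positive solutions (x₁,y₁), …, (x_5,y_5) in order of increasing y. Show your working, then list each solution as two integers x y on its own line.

49 4
4801 392
470449 38412
46099201 3763984
4517251249 368832020

√150 → a₀=12, period (4,24); ℓ=2 even so k=1
step 0: (12, 1)  from 12·(1,0) + (0,1)
step 1: (49, 4)  from 4·(12,1) + (1,0)
fundamental: x₁=49, y₁=4  (since 2401 − 150·16 = 1)
(49+4√150)^2 = 4801 + 392√150
(49+4√150)^3 = 470449 + 38412√150
(49+4√150)^4 = 46099201 + 3763984√150
(49+4√150)^5 = 4517251249 + 368832020√150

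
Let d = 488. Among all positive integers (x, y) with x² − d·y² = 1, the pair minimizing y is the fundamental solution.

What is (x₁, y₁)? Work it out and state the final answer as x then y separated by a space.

√488 = [22; 11,44, …], period ℓ=2 (even) → k=1
a_0=22:  p_0=22·1+0=22,  q_0=22·0+1=1
a_1=11:  p_1=11·22+1=243,  q_1=11·1+0=11
→ (243, 11).  Check: 243²=59049, 488·11²=59048, difference 1.

243 11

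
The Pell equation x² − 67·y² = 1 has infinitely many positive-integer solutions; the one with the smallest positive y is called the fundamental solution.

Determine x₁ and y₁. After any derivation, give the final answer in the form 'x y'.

√67 = [8; 5,2,1,1,7,1,1,2,5,16, …], period ℓ=10 (even) → k=9
k=0  a_k=8  p_k/q_k = 8/1
…
k=2  a_k=2  p_k/q_k = 90/11
…
k=5  a_k=7  p_k/q_k = 1678/205
…
k=8  a_k=2  p_k/q_k = 9053/1106
k=9  a_k=5  p_k/q_k = 48842/5967
→ (48842, 5967).  Check: 48842²=2385540964, 67·5967²=2385540963, difference 1.

48842 5967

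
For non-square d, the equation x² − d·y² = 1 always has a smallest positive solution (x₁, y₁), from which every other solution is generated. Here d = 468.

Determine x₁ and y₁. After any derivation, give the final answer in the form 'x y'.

649 30

√468 → a₀=21, period (1,1,1,2,1,1,1,42); ℓ=8 even so k=7
i=0: a=21 ⇒ p=21, q=1
i=1: a=1 ⇒ p=22, q=1
i=2: a=1 ⇒ p=43, q=2
i=3: a=1 ⇒ p=65, q=3
i=4: a=2 ⇒ p=173, q=8
i=5: a=1 ⇒ p=238, q=11
i=6: a=1 ⇒ p=411, q=19
i=7: a=1 ⇒ p=649, q=30
→ (649, 30).  Check: 649²=421201, 468·30²=421200, difference 1.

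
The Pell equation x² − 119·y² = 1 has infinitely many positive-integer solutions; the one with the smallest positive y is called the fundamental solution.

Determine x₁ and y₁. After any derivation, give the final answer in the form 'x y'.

d=119: √d = [10; 1,9,1,20] (ℓ=4, even), read p_3/q_3
i=0: a=10 ⇒ p=10, q=1
…
i=2: a=9 ⇒ p=109, q=10
i=3: a=1 ⇒ p=120, q=11
fundamental: x₁=120, y₁=11  (since 14400 − 119·121 = 1)

120 11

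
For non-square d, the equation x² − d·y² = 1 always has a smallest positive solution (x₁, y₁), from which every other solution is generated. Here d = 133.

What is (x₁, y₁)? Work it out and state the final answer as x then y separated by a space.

2588599 224460

d=133: √d = [11; 1,1,7,5,1,…,1,1,22] (ℓ=16, even), read p_15/q_15
step 0: (11, 1)  from 11·(1,0) + (0,1)
…
step 4: (888, 77)  from 5·(173,15) + (23,2)
…
step 7: (3010, 261)  from 1·(1949,169) + (1061,92)
…
step 9: (10979, 952)  from 1·(7969,691) + (3010,261)
step 10: (18948, 1643)  from 1·(10979,952) + (7969,691)
step 11: (29927, 2595)  from 1·(18948,1643) + (10979,952)
…
step 14: (1378591, 119539)  from 1·(1210008,104921) + (168583,14618)
step 15: (2588599, 224460)  from 1·(1378591,119539) + (1210008,104921)
→ (2588599, 224460).  Check: 2588599²=6700844782801, 133·224460²=6700844782800, difference 1.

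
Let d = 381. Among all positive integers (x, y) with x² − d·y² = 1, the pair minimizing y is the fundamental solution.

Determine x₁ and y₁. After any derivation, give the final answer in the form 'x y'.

1015 52

√381 = [19; 1,1,12,1,1,38, …], period ℓ=6 (even) → k=5
step 0: (19, 1)  from 19·(1,0) + (0,1)
step 1: (20, 1)  from 1·(19,1) + (1,0)
step 2: (39, 2)  from 1·(20,1) + (19,1)
step 3: (488, 25)  from 12·(39,2) + (20,1)
step 4: (527, 27)  from 1·(488,25) + (39,2)
step 5: (1015, 52)  from 1·(527,27) + (488,25)
(x₁, y₁) = (1015, 52);  1015² − 381·52² = 1 ✓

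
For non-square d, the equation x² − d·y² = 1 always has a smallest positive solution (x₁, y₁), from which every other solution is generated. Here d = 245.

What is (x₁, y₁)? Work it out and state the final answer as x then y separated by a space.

51841 3312

[15; 1,1,1,7,6,7,1,1,1,30] for √245; ℓ=10 ⇒ convergent index 9
i=0: a=15 ⇒ p=15, q=1
…
i=8: a=1 ⇒ p=33825, q=2161
i=9: a=1 ⇒ p=51841, q=3312
fundamental: x₁=51841, y₁=3312  (since 2687489281 − 245·10969344 = 1)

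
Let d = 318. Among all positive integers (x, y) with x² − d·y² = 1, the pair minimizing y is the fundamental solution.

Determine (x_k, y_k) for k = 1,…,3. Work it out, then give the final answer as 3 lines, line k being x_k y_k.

107 6
22897 1284
4899851 274770

√318 → a₀=17, period (1,4,1,34); ℓ=4 even so k=3
i=0: a=17 ⇒ p=17, q=1
…
i=2: a=4 ⇒ p=89, q=5
i=3: a=1 ⇒ p=107, q=6
(x₁, y₁) = (107, 6);  107² − 318·6² = 1 ✓
(x_2, y_2) = (107·107 + 318·6·6, 107·6 + 6·107) = (22897, 1284)
(x_3, y_3) = (107·22897 + 318·6·1284, 107·1284 + 6·22897) = (4899851, 274770)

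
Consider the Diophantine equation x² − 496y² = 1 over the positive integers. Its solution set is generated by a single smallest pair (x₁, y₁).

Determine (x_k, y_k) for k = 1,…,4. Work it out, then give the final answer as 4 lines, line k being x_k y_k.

4620799 207480
42703566796801 1917446753040
394649197502177907199 17720272078000750440
3647189234337689639247667201 163763630995505661818050080

√496 = [22; 3,1,2,4,1,…,1,3,44, …], period ℓ=16 (even) → k=15
i=0: a=22 ⇒ p=22, q=1
i=1: a=3 ⇒ p=67, q=3
i=2: a=1 ⇒ p=89, q=4
i=3: a=2 ⇒ p=245, q=11
i=4: a=4 ⇒ p=1069, q=48
i=5: a=1 ⇒ p=1314, q=59
i=6: a=1 ⇒ p=2383, q=107
…
i=8: a=2 ⇒ p=14543, q=653
i=9: a=2 ⇒ p=35166, q=1579
i=10: a=1 ⇒ p=49709, q=2232
i=11: a=1 ⇒ p=84875, q=3811
i=12: a=4 ⇒ p=389209, q=17476
i=13: a=2 ⇒ p=863293, q=38763
i=14: a=1 ⇒ p=1252502, q=56239
i=15: a=3 ⇒ p=4620799, q=207480
→ (4620799, 207480).  Check: 4620799²=21351783398401, 496·207480²=21351783398400, difference 1.
(4620799+207480√496)^2 = 42703566796801 + 1917446753040√496
(4620799+207480√496)^3 = 394649197502177907199 + 17720272078000750440√496
(4620799+207480√496)^4 = 3647189234337689639247667201 + 163763630995505661818050080√496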